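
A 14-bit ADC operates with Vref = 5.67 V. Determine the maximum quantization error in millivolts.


The maximum quantization error is +/- LSB/2.
LSB = Vref / 2^n = 5.67 / 16384 = 0.00034607 V
Max error = LSB / 2 = 0.00034607 / 2 = 0.00017303 V
Max error = 0.173 mV

0.173 mV


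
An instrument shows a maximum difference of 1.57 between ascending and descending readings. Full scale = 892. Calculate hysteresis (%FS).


Hysteresis = (max difference / full scale) * 100%.
H = (1.57 / 892) * 100
H = 0.176 %FS

0.176 %FS


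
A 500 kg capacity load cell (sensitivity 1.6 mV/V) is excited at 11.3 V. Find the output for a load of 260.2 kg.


Vout = rated_output * Vex * (load / capacity).
Vout = 1.6 * 11.3 * (260.2 / 500)
Vout = 1.6 * 11.3 * 0.5204
Vout = 9.409 mV

9.409 mV


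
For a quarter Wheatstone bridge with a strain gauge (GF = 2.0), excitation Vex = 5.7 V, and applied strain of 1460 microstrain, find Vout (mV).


Quarter bridge output: Vout = (GF * epsilon * Vex) / 4.
Vout = (2.0 * 1460e-6 * 5.7) / 4
Vout = 0.016644 / 4 V
Vout = 0.004161 V = 4.161 mV

4.161 mV


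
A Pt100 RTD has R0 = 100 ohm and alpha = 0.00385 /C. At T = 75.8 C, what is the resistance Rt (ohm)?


The RTD equation: Rt = R0 * (1 + alpha * T).
Rt = 100 * (1 + 0.00385 * 75.8)
Rt = 100 * (1 + 0.29183)
Rt = 100 * 1.29183
Rt = 129.183 ohm

129.183 ohm


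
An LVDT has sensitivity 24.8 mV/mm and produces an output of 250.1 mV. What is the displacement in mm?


Displacement = Vout / sensitivity.
d = 250.1 / 24.8
d = 10.085 mm

10.085 mm


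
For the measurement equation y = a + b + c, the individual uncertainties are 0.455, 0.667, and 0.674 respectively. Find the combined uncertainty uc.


For a sum of independent quantities, uc = sqrt(u1^2 + u2^2 + u3^2).
uc = sqrt(0.455^2 + 0.667^2 + 0.674^2)
uc = sqrt(0.207025 + 0.444889 + 0.454276)
uc = 1.0518

1.0518


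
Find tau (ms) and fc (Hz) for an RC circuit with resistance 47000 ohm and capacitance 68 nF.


Time constant: tau = R * C.
tau = 47000 * 6.80e-08 = 0.003196 s
tau = 3.196 ms
Cutoff frequency: fc = 1 / (2*pi*R*C).
fc = 1 / (2*pi*0.003196) = 49.8 Hz

tau = 3.196 ms, fc = 49.8 Hz


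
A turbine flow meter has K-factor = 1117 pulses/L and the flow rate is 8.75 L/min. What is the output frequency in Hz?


Frequency = K * Q / 60 (converting L/min to L/s).
f = 1117 * 8.75 / 60
f = 9773.75 / 60
f = 162.9 Hz

162.9 Hz


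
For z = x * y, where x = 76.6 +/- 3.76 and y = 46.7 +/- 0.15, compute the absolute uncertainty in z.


For a product z = x*y, the relative uncertainty is:
uz/z = sqrt((ux/x)^2 + (uy/y)^2)
Relative uncertainties: ux/x = 3.76/76.6 = 0.049086
uy/y = 0.15/46.7 = 0.003212
z = 76.6 * 46.7 = 3577.2
uz = 3577.2 * sqrt(0.049086^2 + 0.003212^2) = 175.968

175.968


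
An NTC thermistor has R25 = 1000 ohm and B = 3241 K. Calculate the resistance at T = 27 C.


NTC thermistor equation: Rt = R25 * exp(B * (1/T - 1/T25)).
T in Kelvin: 300.15 K, T25 = 298.15 K
1/T - 1/T25 = 1/300.15 - 1/298.15 = -2.235e-05
B * (1/T - 1/T25) = 3241 * -2.235e-05 = -0.0724
Rt = 1000 * exp(-0.0724) = 930.1 ohm

930.1 ohm


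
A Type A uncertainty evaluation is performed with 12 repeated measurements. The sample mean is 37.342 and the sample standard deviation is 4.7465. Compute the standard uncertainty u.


The standard uncertainty for Type A evaluation is u = s / sqrt(n).
u = 4.7465 / sqrt(12)
u = 4.7465 / 3.4641
u = 1.3702

1.3702


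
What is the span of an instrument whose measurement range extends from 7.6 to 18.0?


Span = upper range - lower range.
Span = 18.0 - (7.6)
Span = 10.4

10.4


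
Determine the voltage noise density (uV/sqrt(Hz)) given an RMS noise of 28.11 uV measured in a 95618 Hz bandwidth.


Noise spectral density = Vrms / sqrt(BW).
NSD = 28.11 / sqrt(95618)
NSD = 28.11 / 309.2216
NSD = 0.0909 uV/sqrt(Hz)

0.0909 uV/sqrt(Hz)


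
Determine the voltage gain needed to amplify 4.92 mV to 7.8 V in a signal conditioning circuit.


Gain = Vout / Vin (converting to same units).
G = 7.8 V / 4.92 mV
G = 7800.0 mV / 4.92 mV
G = 1585.37

1585.37


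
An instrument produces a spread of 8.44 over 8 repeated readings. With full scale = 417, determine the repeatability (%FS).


Repeatability = (spread / full scale) * 100%.
R = (8.44 / 417) * 100
R = 2.024 %FS

2.024 %FS


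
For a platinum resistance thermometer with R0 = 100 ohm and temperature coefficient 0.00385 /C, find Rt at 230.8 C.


The RTD equation: Rt = R0 * (1 + alpha * T).
Rt = 100 * (1 + 0.00385 * 230.8)
Rt = 100 * (1 + 0.88858)
Rt = 100 * 1.88858
Rt = 188.858 ohm

188.858 ohm


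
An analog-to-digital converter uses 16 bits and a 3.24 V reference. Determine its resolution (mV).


The resolution (LSB) of an ADC is Vref / 2^n.
LSB = 3.24 / 2^16
LSB = 3.24 / 65536
LSB = 4.944e-05 V = 0.04943848 mV

0.04943848 mV


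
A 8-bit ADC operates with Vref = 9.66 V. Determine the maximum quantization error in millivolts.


The maximum quantization error is +/- LSB/2.
LSB = Vref / 2^n = 9.66 / 256 = 0.03773438 V
Max error = LSB / 2 = 0.03773438 / 2 = 0.01886719 V
Max error = 18.8672 mV

18.8672 mV


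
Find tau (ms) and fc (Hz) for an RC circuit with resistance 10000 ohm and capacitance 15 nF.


Time constant: tau = R * C.
tau = 10000 * 1.50e-08 = 0.00015 s
tau = 0.15 ms
Cutoff frequency: fc = 1 / (2*pi*R*C).
fc = 1 / (2*pi*0.00015) = 1061.03 Hz

tau = 0.15 ms, fc = 1061.03 Hz


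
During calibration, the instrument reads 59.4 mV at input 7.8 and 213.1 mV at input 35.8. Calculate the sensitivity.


Sensitivity = (y2 - y1) / (x2 - x1).
S = (213.1 - 59.4) / (35.8 - 7.8)
S = 153.7 / 28.0
S = 5.4893 mV/unit

5.4893 mV/unit


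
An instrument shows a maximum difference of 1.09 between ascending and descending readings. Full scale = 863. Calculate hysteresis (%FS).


Hysteresis = (max difference / full scale) * 100%.
H = (1.09 / 863) * 100
H = 0.126 %FS

0.126 %FS


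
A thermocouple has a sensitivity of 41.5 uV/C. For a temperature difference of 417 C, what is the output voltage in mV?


The thermocouple output V = sensitivity * dT.
V = 41.5 uV/C * 417 C
V = 17305.5 uV
V = 17.305 mV

17.305 mV


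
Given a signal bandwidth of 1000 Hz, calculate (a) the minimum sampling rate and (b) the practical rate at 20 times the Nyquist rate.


By Nyquist theorem, fs_min = 2 * fmax.
fs_min = 2 * 1000 = 2000 Hz
Practical rate = 20 * fs_min = 20 * 2000 = 40000 Hz

fs_min = 2000 Hz, fs_practical = 40000 Hz


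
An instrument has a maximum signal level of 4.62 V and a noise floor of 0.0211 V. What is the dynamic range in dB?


Dynamic range = 20 * log10(Vmax / Vnoise).
DR = 20 * log10(4.62 / 0.0211)
DR = 20 * log10(218.96)
DR = 46.81 dB

46.81 dB


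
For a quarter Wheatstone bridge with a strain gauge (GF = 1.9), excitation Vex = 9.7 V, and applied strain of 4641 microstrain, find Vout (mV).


Quarter bridge output: Vout = (GF * epsilon * Vex) / 4.
Vout = (1.9 * 4641e-6 * 9.7) / 4
Vout = 0.08553363 / 4 V
Vout = 0.02138341 V = 21.3834 mV

21.3834 mV


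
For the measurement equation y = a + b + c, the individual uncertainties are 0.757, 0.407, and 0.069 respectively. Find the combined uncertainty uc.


For a sum of independent quantities, uc = sqrt(u1^2 + u2^2 + u3^2).
uc = sqrt(0.757^2 + 0.407^2 + 0.069^2)
uc = sqrt(0.573049 + 0.165649 + 0.004761)
uc = 0.8622

0.8622


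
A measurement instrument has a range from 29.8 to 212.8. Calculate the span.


Span = upper range - lower range.
Span = 212.8 - (29.8)
Span = 183.0

183.0


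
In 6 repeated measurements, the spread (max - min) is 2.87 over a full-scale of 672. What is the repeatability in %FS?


Repeatability = (spread / full scale) * 100%.
R = (2.87 / 672) * 100
R = 0.427 %FS

0.427 %FS


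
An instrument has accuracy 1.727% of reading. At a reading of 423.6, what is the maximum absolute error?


Absolute error = (accuracy% / 100) * reading.
Error = (1.727 / 100) * 423.6
Error = 0.01727 * 423.6
Error = 7.3156

7.3156


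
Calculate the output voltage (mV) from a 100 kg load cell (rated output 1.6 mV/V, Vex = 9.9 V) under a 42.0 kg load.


Vout = rated_output * Vex * (load / capacity).
Vout = 1.6 * 9.9 * (42.0 / 100)
Vout = 1.6 * 9.9 * 0.42
Vout = 6.653 mV

6.653 mV


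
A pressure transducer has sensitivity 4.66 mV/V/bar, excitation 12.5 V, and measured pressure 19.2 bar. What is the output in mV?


Output = sensitivity * Vex * P.
Vout = 4.66 * 12.5 * 19.2
Vout = 58.25 * 19.2
Vout = 1118.4 mV

1118.4 mV


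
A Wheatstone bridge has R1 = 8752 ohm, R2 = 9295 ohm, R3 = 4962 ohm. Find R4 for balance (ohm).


At balance: R1*R4 = R2*R3, so R4 = R2*R3/R1.
R4 = 9295 * 4962 / 8752
R4 = 46121790 / 8752
R4 = 5269.86 ohm

5269.86 ohm


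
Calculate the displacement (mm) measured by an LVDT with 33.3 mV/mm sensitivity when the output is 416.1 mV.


Displacement = Vout / sensitivity.
d = 416.1 / 33.3
d = 12.495 mm

12.495 mm


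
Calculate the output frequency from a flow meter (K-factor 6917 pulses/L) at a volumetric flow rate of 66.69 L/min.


Frequency = K * Q / 60 (converting L/min to L/s).
f = 6917 * 66.69 / 60
f = 461294.73 / 60
f = 7688.25 Hz

7688.25 Hz


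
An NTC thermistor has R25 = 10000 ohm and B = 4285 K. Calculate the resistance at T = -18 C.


NTC thermistor equation: Rt = R25 * exp(B * (1/T - 1/T25)).
T in Kelvin: 255.15 K, T25 = 298.15 K
1/T - 1/T25 = 1/255.15 - 1/298.15 = 0.00056525
B * (1/T - 1/T25) = 4285 * 0.00056525 = 2.4221
Rt = 10000 * exp(2.4221) = 112693.0 ohm

112693.0 ohm


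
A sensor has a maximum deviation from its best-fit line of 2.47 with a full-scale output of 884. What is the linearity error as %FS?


Linearity error = (max deviation / full scale) * 100%.
Linearity = (2.47 / 884) * 100
Linearity = 0.279 %FS

0.279 %FS


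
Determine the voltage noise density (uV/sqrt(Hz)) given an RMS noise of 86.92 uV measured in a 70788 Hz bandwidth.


Noise spectral density = Vrms / sqrt(BW).
NSD = 86.92 / sqrt(70788)
NSD = 86.92 / 266.0601
NSD = 0.3267 uV/sqrt(Hz)

0.3267 uV/sqrt(Hz)


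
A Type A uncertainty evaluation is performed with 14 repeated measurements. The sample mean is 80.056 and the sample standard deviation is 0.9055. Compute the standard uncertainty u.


The standard uncertainty for Type A evaluation is u = s / sqrt(n).
u = 0.9055 / sqrt(14)
u = 0.9055 / 3.7417
u = 0.242

0.242


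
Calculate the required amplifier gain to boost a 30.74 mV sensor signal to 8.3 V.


Gain = Vout / Vin (converting to same units).
G = 8.3 V / 30.74 mV
G = 8300.0 mV / 30.74 mV
G = 270.01

270.01


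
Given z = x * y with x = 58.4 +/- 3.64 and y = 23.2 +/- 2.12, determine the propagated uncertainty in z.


For a product z = x*y, the relative uncertainty is:
uz/z = sqrt((ux/x)^2 + (uy/y)^2)
Relative uncertainties: ux/x = 3.64/58.4 = 0.062329
uy/y = 2.12/23.2 = 0.091379
z = 58.4 * 23.2 = 1354.9
uz = 1354.9 * sqrt(0.062329^2 + 0.091379^2) = 149.866

149.866


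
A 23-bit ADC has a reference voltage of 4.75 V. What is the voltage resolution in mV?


The resolution (LSB) of an ADC is Vref / 2^n.
LSB = 4.75 / 2^23
LSB = 4.75 / 8388608
LSB = 5.7e-07 V = 0.00056624 mV

0.00056624 mV


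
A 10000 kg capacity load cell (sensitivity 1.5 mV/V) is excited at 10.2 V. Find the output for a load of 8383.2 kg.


Vout = rated_output * Vex * (load / capacity).
Vout = 1.5 * 10.2 * (8383.2 / 10000)
Vout = 1.5 * 10.2 * 0.83832
Vout = 12.826 mV

12.826 mV


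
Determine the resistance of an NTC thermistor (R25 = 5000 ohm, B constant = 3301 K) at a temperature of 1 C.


NTC thermistor equation: Rt = R25 * exp(B * (1/T - 1/T25)).
T in Kelvin: 274.15 K, T25 = 298.15 K
1/T - 1/T25 = 1/274.15 - 1/298.15 = 0.00029362
B * (1/T - 1/T25) = 3301 * 0.00029362 = 0.9692
Rt = 5000 * exp(0.9692) = 13179.8 ohm

13179.8 ohm


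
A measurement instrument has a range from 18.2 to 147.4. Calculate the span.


Span = upper range - lower range.
Span = 147.4 - (18.2)
Span = 129.2

129.2


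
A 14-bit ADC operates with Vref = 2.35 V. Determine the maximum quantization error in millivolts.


The maximum quantization error is +/- LSB/2.
LSB = Vref / 2^n = 2.35 / 16384 = 0.00014343 V
Max error = LSB / 2 = 0.00014343 / 2 = 7.172e-05 V
Max error = 0.0717 mV

0.0717 mV


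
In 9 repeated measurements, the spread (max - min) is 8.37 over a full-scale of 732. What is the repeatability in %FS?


Repeatability = (spread / full scale) * 100%.
R = (8.37 / 732) * 100
R = 1.143 %FS

1.143 %FS


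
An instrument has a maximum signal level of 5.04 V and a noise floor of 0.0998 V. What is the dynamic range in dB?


Dynamic range = 20 * log10(Vmax / Vnoise).
DR = 20 * log10(5.04 / 0.0998)
DR = 20 * log10(50.5)
DR = 34.07 dB

34.07 dB


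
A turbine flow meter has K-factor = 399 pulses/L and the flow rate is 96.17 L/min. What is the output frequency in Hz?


Frequency = K * Q / 60 (converting L/min to L/s).
f = 399 * 96.17 / 60
f = 38371.83 / 60
f = 639.53 Hz

639.53 Hz


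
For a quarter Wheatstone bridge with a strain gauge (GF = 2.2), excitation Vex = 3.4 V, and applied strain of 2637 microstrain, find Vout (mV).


Quarter bridge output: Vout = (GF * epsilon * Vex) / 4.
Vout = (2.2 * 2637e-6 * 3.4) / 4
Vout = 0.01972476 / 4 V
Vout = 0.00493119 V = 4.9312 mV

4.9312 mV


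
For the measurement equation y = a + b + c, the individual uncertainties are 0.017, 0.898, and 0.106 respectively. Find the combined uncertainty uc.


For a sum of independent quantities, uc = sqrt(u1^2 + u2^2 + u3^2).
uc = sqrt(0.017^2 + 0.898^2 + 0.106^2)
uc = sqrt(0.000289 + 0.806404 + 0.011236)
uc = 0.9044

0.9044


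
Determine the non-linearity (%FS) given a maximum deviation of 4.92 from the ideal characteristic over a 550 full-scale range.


Linearity error = (max deviation / full scale) * 100%.
Linearity = (4.92 / 550) * 100
Linearity = 0.895 %FS

0.895 %FS


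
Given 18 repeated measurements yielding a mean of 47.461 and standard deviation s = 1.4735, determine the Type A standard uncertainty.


The standard uncertainty for Type A evaluation is u = s / sqrt(n).
u = 1.4735 / sqrt(18)
u = 1.4735 / 4.2426
u = 0.3473

0.3473


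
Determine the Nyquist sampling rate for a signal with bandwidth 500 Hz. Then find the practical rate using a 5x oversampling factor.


By Nyquist theorem, fs_min = 2 * fmax.
fs_min = 2 * 500 = 1000 Hz
Practical rate = 5 * fs_min = 5 * 1000 = 5000 Hz

fs_min = 1000 Hz, fs_practical = 5000 Hz


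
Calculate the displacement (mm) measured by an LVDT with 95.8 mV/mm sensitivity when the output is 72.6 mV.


Displacement = Vout / sensitivity.
d = 72.6 / 95.8
d = 0.758 mm

0.758 mm


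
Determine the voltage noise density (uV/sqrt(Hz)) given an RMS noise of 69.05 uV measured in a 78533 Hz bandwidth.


Noise spectral density = Vrms / sqrt(BW).
NSD = 69.05 / sqrt(78533)
NSD = 69.05 / 280.2374
NSD = 0.2464 uV/sqrt(Hz)

0.2464 uV/sqrt(Hz)


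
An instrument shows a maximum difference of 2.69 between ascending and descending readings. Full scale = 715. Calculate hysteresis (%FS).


Hysteresis = (max difference / full scale) * 100%.
H = (2.69 / 715) * 100
H = 0.376 %FS

0.376 %FS


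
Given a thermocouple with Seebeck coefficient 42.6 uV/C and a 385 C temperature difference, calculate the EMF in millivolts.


The thermocouple output V = sensitivity * dT.
V = 42.6 uV/C * 385 C
V = 16401.0 uV
V = 16.401 mV

16.401 mV


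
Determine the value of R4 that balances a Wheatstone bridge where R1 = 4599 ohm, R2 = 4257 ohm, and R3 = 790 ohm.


At balance: R1*R4 = R2*R3, so R4 = R2*R3/R1.
R4 = 4257 * 790 / 4599
R4 = 3363030 / 4599
R4 = 731.25 ohm

731.25 ohm


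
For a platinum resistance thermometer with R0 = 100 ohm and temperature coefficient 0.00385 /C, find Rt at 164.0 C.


The RTD equation: Rt = R0 * (1 + alpha * T).
Rt = 100 * (1 + 0.00385 * 164.0)
Rt = 100 * (1 + 0.6314)
Rt = 100 * 1.6314
Rt = 163.14 ohm

163.14 ohm


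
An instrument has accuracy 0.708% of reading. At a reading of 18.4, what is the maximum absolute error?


Absolute error = (accuracy% / 100) * reading.
Error = (0.708 / 100) * 18.4
Error = 0.00708 * 18.4
Error = 0.1303

0.1303


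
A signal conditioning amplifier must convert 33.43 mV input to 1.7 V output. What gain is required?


Gain = Vout / Vin (converting to same units).
G = 1.7 V / 33.43 mV
G = 1700.0 mV / 33.43 mV
G = 50.85

50.85


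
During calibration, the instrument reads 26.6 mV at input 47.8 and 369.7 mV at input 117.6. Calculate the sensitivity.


Sensitivity = (y2 - y1) / (x2 - x1).
S = (369.7 - 26.6) / (117.6 - 47.8)
S = 343.1 / 69.8
S = 4.9155 mV/unit

4.9155 mV/unit


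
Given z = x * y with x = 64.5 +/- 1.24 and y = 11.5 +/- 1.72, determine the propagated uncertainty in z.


For a product z = x*y, the relative uncertainty is:
uz/z = sqrt((ux/x)^2 + (uy/y)^2)
Relative uncertainties: ux/x = 1.24/64.5 = 0.019225
uy/y = 1.72/11.5 = 0.149565
z = 64.5 * 11.5 = 741.8
uz = 741.8 * sqrt(0.019225^2 + 0.149565^2) = 111.853

111.853


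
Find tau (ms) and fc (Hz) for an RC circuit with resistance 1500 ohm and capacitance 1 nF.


Time constant: tau = R * C.
tau = 1500 * 1.00e-09 = 1.5e-06 s
tau = 0.0015 ms
Cutoff frequency: fc = 1 / (2*pi*R*C).
fc = 1 / (2*pi*1.5e-06) = 106103.3 Hz

tau = 0.0015 ms, fc = 106103.3 Hz


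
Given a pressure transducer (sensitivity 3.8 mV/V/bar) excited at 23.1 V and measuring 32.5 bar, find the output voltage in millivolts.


Output = sensitivity * Vex * P.
Vout = 3.8 * 23.1 * 32.5
Vout = 87.78 * 32.5
Vout = 2852.85 mV

2852.85 mV


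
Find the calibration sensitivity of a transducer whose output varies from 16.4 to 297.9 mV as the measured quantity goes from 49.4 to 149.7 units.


Sensitivity = (y2 - y1) / (x2 - x1).
S = (297.9 - 16.4) / (149.7 - 49.4)
S = 281.5 / 100.3
S = 2.8066 mV/unit

2.8066 mV/unit


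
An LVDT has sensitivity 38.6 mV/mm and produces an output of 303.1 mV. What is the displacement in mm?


Displacement = Vout / sensitivity.
d = 303.1 / 38.6
d = 7.852 mm

7.852 mm


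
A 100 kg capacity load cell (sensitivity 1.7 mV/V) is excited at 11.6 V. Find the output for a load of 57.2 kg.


Vout = rated_output * Vex * (load / capacity).
Vout = 1.7 * 11.6 * (57.2 / 100)
Vout = 1.7 * 11.6 * 0.572
Vout = 11.28 mV

11.28 mV


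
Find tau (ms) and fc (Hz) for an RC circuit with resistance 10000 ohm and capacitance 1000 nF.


Time constant: tau = R * C.
tau = 10000 * 1.00e-06 = 0.01 s
tau = 10.0 ms
Cutoff frequency: fc = 1 / (2*pi*R*C).
fc = 1 / (2*pi*0.01) = 15.92 Hz

tau = 10.0 ms, fc = 15.92 Hz


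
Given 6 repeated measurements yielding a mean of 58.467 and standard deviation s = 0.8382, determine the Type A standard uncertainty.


The standard uncertainty for Type A evaluation is u = s / sqrt(n).
u = 0.8382 / sqrt(6)
u = 0.8382 / 2.4495
u = 0.3422

0.3422


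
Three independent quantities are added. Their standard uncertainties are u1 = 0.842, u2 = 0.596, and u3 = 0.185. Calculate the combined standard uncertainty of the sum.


For a sum of independent quantities, uc = sqrt(u1^2 + u2^2 + u3^2).
uc = sqrt(0.842^2 + 0.596^2 + 0.185^2)
uc = sqrt(0.708964 + 0.355216 + 0.034225)
uc = 1.048

1.048


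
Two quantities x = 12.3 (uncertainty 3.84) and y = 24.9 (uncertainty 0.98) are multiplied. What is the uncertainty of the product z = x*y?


For a product z = x*y, the relative uncertainty is:
uz/z = sqrt((ux/x)^2 + (uy/y)^2)
Relative uncertainties: ux/x = 3.84/12.3 = 0.312195
uy/y = 0.98/24.9 = 0.039357
z = 12.3 * 24.9 = 306.3
uz = 306.3 * sqrt(0.312195^2 + 0.039357^2) = 96.373

96.373


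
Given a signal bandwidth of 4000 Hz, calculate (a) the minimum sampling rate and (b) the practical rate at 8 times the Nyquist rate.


By Nyquist theorem, fs_min = 2 * fmax.
fs_min = 2 * 4000 = 8000 Hz
Practical rate = 8 * fs_min = 8 * 8000 = 64000 Hz

fs_min = 8000 Hz, fs_practical = 64000 Hz


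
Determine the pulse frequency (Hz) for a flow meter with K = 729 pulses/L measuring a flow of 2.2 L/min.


Frequency = K * Q / 60 (converting L/min to L/s).
f = 729 * 2.2 / 60
f = 1603.8 / 60
f = 26.73 Hz

26.73 Hz


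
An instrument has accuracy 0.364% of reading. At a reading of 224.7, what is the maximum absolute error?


Absolute error = (accuracy% / 100) * reading.
Error = (0.364 / 100) * 224.7
Error = 0.00364 * 224.7
Error = 0.8179

0.8179


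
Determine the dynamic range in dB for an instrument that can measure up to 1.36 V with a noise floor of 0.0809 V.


Dynamic range = 20 * log10(Vmax / Vnoise).
DR = 20 * log10(1.36 / 0.0809)
DR = 20 * log10(16.81)
DR = 24.51 dB

24.51 dB


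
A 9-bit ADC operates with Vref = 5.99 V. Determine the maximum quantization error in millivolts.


The maximum quantization error is +/- LSB/2.
LSB = Vref / 2^n = 5.99 / 512 = 0.01169922 V
Max error = LSB / 2 = 0.01169922 / 2 = 0.00584961 V
Max error = 5.8496 mV

5.8496 mV


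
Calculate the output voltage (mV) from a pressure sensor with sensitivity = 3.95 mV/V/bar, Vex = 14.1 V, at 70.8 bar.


Output = sensitivity * Vex * P.
Vout = 3.95 * 14.1 * 70.8
Vout = 55.695 * 70.8
Vout = 3943.21 mV

3943.21 mV


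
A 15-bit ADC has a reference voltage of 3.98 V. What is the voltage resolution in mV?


The resolution (LSB) of an ADC is Vref / 2^n.
LSB = 3.98 / 2^15
LSB = 3.98 / 32768
LSB = 0.00012146 V = 0.12145996 mV

0.12145996 mV


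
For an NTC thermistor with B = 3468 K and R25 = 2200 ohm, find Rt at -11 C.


NTC thermistor equation: Rt = R25 * exp(B * (1/T - 1/T25)).
T in Kelvin: 262.15 K, T25 = 298.15 K
1/T - 1/T25 = 1/262.15 - 1/298.15 = 0.00046059
B * (1/T - 1/T25) = 3468 * 0.00046059 = 1.5973
Rt = 2200 * exp(1.5973) = 10867.7 ohm

10867.7 ohm


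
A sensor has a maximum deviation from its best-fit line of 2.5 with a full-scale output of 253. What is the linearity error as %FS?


Linearity error = (max deviation / full scale) * 100%.
Linearity = (2.5 / 253) * 100
Linearity = 0.988 %FS

0.988 %FS


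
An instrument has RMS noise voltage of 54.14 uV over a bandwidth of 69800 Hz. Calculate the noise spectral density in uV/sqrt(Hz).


Noise spectral density = Vrms / sqrt(BW).
NSD = 54.14 / sqrt(69800)
NSD = 54.14 / 264.1969
NSD = 0.2049 uV/sqrt(Hz)

0.2049 uV/sqrt(Hz)


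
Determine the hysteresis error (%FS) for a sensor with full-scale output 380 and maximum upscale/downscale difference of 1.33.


Hysteresis = (max difference / full scale) * 100%.
H = (1.33 / 380) * 100
H = 0.35 %FS

0.35 %FS


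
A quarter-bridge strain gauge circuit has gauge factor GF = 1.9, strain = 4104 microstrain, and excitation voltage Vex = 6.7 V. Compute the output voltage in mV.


Quarter bridge output: Vout = (GF * epsilon * Vex) / 4.
Vout = (1.9 * 4104e-6 * 6.7) / 4
Vout = 0.05224392 / 4 V
Vout = 0.01306098 V = 13.061 mV

13.061 mV


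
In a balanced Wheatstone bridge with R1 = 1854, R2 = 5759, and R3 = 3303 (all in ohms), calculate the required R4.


At balance: R1*R4 = R2*R3, so R4 = R2*R3/R1.
R4 = 5759 * 3303 / 1854
R4 = 19021977 / 1854
R4 = 10259.97 ohm

10259.97 ohm


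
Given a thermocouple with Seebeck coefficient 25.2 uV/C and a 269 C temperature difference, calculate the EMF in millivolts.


The thermocouple output V = sensitivity * dT.
V = 25.2 uV/C * 269 C
V = 6778.8 uV
V = 6.779 mV

6.779 mV


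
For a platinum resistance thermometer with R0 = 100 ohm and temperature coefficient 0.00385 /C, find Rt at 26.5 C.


The RTD equation: Rt = R0 * (1 + alpha * T).
Rt = 100 * (1 + 0.00385 * 26.5)
Rt = 100 * (1 + 0.102025)
Rt = 100 * 1.102025
Rt = 110.203 ohm

110.203 ohm


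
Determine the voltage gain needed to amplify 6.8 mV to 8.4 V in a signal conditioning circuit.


Gain = Vout / Vin (converting to same units).
G = 8.4 V / 6.8 mV
G = 8400.0 mV / 6.8 mV
G = 1235.29

1235.29


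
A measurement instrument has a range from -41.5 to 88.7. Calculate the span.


Span = upper range - lower range.
Span = 88.7 - (-41.5)
Span = 130.2

130.2


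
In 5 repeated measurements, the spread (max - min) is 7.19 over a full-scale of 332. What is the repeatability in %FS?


Repeatability = (spread / full scale) * 100%.
R = (7.19 / 332) * 100
R = 2.166 %FS

2.166 %FS


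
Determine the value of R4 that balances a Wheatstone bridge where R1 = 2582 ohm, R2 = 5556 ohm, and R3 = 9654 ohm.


At balance: R1*R4 = R2*R3, so R4 = R2*R3/R1.
R4 = 5556 * 9654 / 2582
R4 = 53637624 / 2582
R4 = 20773.67 ohm

20773.67 ohm


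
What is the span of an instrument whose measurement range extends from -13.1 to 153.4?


Span = upper range - lower range.
Span = 153.4 - (-13.1)
Span = 166.5

166.5


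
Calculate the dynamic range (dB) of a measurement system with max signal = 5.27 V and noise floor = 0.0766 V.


Dynamic range = 20 * log10(Vmax / Vnoise).
DR = 20 * log10(5.27 / 0.0766)
DR = 20 * log10(68.8)
DR = 36.75 dB

36.75 dB


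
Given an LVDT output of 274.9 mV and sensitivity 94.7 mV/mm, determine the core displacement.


Displacement = Vout / sensitivity.
d = 274.9 / 94.7
d = 2.903 mm

2.903 mm


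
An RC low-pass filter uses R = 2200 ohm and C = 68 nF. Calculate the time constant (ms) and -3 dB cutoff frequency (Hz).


Time constant: tau = R * C.
tau = 2200 * 6.80e-08 = 0.0001496 s
tau = 0.1496 ms
Cutoff frequency: fc = 1 / (2*pi*R*C).
fc = 1 / (2*pi*0.0001496) = 1063.87 Hz

tau = 0.1496 ms, fc = 1063.87 Hz


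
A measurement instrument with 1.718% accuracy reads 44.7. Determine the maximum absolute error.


Absolute error = (accuracy% / 100) * reading.
Error = (1.718 / 100) * 44.7
Error = 0.01718 * 44.7
Error = 0.7679

0.7679


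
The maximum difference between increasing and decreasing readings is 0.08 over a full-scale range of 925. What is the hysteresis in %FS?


Hysteresis = (max difference / full scale) * 100%.
H = (0.08 / 925) * 100
H = 0.009 %FS

0.009 %FS


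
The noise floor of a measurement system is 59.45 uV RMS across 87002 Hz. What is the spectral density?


Noise spectral density = Vrms / sqrt(BW).
NSD = 59.45 / sqrt(87002)
NSD = 59.45 / 294.961
NSD = 0.2016 uV/sqrt(Hz)

0.2016 uV/sqrt(Hz)


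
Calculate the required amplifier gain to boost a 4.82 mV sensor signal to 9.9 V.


Gain = Vout / Vin (converting to same units).
G = 9.9 V / 4.82 mV
G = 9900.0 mV / 4.82 mV
G = 2053.94

2053.94


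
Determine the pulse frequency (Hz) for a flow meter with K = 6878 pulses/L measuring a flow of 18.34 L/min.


Frequency = K * Q / 60 (converting L/min to L/s).
f = 6878 * 18.34 / 60
f = 126142.52 / 60
f = 2102.38 Hz

2102.38 Hz


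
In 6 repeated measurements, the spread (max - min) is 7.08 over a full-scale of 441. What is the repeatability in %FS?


Repeatability = (spread / full scale) * 100%.
R = (7.08 / 441) * 100
R = 1.605 %FS

1.605 %FS


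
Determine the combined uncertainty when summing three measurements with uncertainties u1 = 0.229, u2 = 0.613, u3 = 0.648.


For a sum of independent quantities, uc = sqrt(u1^2 + u2^2 + u3^2).
uc = sqrt(0.229^2 + 0.613^2 + 0.648^2)
uc = sqrt(0.052441 + 0.375769 + 0.419904)
uc = 0.9209

0.9209


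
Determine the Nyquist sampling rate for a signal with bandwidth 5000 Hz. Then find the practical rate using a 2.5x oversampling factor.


By Nyquist theorem, fs_min = 2 * fmax.
fs_min = 2 * 5000 = 10000 Hz
Practical rate = 2.5 * fs_min = 2.5 * 10000 = 25000 Hz

fs_min = 10000 Hz, fs_practical = 25000 Hz


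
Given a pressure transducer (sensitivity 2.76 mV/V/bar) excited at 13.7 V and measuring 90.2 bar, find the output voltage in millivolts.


Output = sensitivity * Vex * P.
Vout = 2.76 * 13.7 * 90.2
Vout = 37.812 * 90.2
Vout = 3410.64 mV

3410.64 mV


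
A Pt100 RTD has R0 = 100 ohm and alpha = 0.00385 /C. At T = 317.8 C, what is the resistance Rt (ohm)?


The RTD equation: Rt = R0 * (1 + alpha * T).
Rt = 100 * (1 + 0.00385 * 317.8)
Rt = 100 * (1 + 1.22353)
Rt = 100 * 2.22353
Rt = 222.353 ohm

222.353 ohm


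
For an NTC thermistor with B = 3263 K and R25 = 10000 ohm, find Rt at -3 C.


NTC thermistor equation: Rt = R25 * exp(B * (1/T - 1/T25)).
T in Kelvin: 270.15 K, T25 = 298.15 K
1/T - 1/T25 = 1/270.15 - 1/298.15 = 0.00034763
B * (1/T - 1/T25) = 3263 * 0.00034763 = 1.1343
Rt = 10000 * exp(1.1343) = 31090.6 ohm

31090.6 ohm


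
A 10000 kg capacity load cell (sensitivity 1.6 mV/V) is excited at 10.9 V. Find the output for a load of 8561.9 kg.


Vout = rated_output * Vex * (load / capacity).
Vout = 1.6 * 10.9 * (8561.9 / 10000)
Vout = 1.6 * 10.9 * 0.85619
Vout = 14.932 mV

14.932 mV


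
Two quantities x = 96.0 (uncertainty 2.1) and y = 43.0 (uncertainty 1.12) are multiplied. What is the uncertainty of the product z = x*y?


For a product z = x*y, the relative uncertainty is:
uz/z = sqrt((ux/x)^2 + (uy/y)^2)
Relative uncertainties: ux/x = 2.1/96.0 = 0.021875
uy/y = 1.12/43.0 = 0.026047
z = 96.0 * 43.0 = 4128.0
uz = 4128.0 * sqrt(0.021875^2 + 0.026047^2) = 140.409

140.409


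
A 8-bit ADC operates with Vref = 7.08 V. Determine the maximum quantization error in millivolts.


The maximum quantization error is +/- LSB/2.
LSB = Vref / 2^n = 7.08 / 256 = 0.02765625 V
Max error = LSB / 2 = 0.02765625 / 2 = 0.01382813 V
Max error = 13.8281 mV

13.8281 mV


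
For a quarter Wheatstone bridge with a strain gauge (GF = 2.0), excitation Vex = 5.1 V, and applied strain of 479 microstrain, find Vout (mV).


Quarter bridge output: Vout = (GF * epsilon * Vex) / 4.
Vout = (2.0 * 479e-6 * 5.1) / 4
Vout = 0.0048858 / 4 V
Vout = 0.00122145 V = 1.2214 mV

1.2214 mV


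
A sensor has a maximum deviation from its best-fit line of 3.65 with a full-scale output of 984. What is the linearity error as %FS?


Linearity error = (max deviation / full scale) * 100%.
Linearity = (3.65 / 984) * 100
Linearity = 0.371 %FS

0.371 %FS


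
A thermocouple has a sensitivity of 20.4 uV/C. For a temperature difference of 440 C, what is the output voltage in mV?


The thermocouple output V = sensitivity * dT.
V = 20.4 uV/C * 440 C
V = 8976.0 uV
V = 8.976 mV

8.976 mV


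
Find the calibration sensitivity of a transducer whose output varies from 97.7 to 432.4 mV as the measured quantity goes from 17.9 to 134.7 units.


Sensitivity = (y2 - y1) / (x2 - x1).
S = (432.4 - 97.7) / (134.7 - 17.9)
S = 334.7 / 116.8
S = 2.8656 mV/unit

2.8656 mV/unit


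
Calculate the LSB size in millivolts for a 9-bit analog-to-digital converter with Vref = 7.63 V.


The resolution (LSB) of an ADC is Vref / 2^n.
LSB = 7.63 / 2^9
LSB = 7.63 / 512
LSB = 0.01490234 V = 14.90234375 mV

14.90234375 mV


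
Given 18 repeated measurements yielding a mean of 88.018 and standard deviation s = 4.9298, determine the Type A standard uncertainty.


The standard uncertainty for Type A evaluation is u = s / sqrt(n).
u = 4.9298 / sqrt(18)
u = 4.9298 / 4.2426
u = 1.162

1.162


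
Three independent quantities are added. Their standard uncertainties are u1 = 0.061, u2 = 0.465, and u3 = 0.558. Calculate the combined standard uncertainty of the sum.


For a sum of independent quantities, uc = sqrt(u1^2 + u2^2 + u3^2).
uc = sqrt(0.061^2 + 0.465^2 + 0.558^2)
uc = sqrt(0.003721 + 0.216225 + 0.311364)
uc = 0.7289

0.7289


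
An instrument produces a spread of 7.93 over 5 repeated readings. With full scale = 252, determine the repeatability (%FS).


Repeatability = (spread / full scale) * 100%.
R = (7.93 / 252) * 100
R = 3.147 %FS

3.147 %FS


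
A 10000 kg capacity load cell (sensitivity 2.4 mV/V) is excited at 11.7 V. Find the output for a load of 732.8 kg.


Vout = rated_output * Vex * (load / capacity).
Vout = 2.4 * 11.7 * (732.8 / 10000)
Vout = 2.4 * 11.7 * 0.07328
Vout = 2.058 mV

2.058 mV


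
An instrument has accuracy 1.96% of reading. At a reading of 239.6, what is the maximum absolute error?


Absolute error = (accuracy% / 100) * reading.
Error = (1.96 / 100) * 239.6
Error = 0.0196 * 239.6
Error = 4.6962

4.6962


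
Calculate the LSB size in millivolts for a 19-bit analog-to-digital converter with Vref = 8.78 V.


The resolution (LSB) of an ADC is Vref / 2^n.
LSB = 8.78 / 2^19
LSB = 8.78 / 524288
LSB = 1.675e-05 V = 0.01674652 mV

0.01674652 mV


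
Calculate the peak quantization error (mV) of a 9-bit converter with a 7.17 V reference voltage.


The maximum quantization error is +/- LSB/2.
LSB = Vref / 2^n = 7.17 / 512 = 0.01400391 V
Max error = LSB / 2 = 0.01400391 / 2 = 0.00700195 V
Max error = 7.002 mV

7.002 mV


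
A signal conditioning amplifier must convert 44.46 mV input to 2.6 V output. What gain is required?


Gain = Vout / Vin (converting to same units).
G = 2.6 V / 44.46 mV
G = 2600.0 mV / 44.46 mV
G = 58.48

58.48


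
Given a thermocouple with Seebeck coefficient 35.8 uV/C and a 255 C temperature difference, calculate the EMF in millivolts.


The thermocouple output V = sensitivity * dT.
V = 35.8 uV/C * 255 C
V = 9129.0 uV
V = 9.129 mV

9.129 mV


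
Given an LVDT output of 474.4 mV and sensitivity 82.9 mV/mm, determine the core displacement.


Displacement = Vout / sensitivity.
d = 474.4 / 82.9
d = 5.723 mm

5.723 mm


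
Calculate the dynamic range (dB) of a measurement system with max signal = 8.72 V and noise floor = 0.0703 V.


Dynamic range = 20 * log10(Vmax / Vnoise).
DR = 20 * log10(8.72 / 0.0703)
DR = 20 * log10(124.04)
DR = 41.87 dB

41.87 dB


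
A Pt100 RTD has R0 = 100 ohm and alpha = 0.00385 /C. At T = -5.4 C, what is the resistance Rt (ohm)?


The RTD equation: Rt = R0 * (1 + alpha * T).
Rt = 100 * (1 + 0.00385 * -5.4)
Rt = 100 * (1 + -0.02079)
Rt = 100 * 0.97921
Rt = 97.921 ohm

97.921 ohm


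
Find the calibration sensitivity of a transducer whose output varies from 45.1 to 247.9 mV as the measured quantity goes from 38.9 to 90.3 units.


Sensitivity = (y2 - y1) / (x2 - x1).
S = (247.9 - 45.1) / (90.3 - 38.9)
S = 202.8 / 51.4
S = 3.9455 mV/unit

3.9455 mV/unit


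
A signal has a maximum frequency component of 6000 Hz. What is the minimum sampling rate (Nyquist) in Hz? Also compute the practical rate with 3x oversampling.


By Nyquist theorem, fs_min = 2 * fmax.
fs_min = 2 * 6000 = 12000 Hz
Practical rate = 3 * fs_min = 3 * 12000 = 36000 Hz

fs_min = 12000 Hz, fs_practical = 36000 Hz


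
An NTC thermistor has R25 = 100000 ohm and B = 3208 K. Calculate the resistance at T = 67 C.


NTC thermistor equation: Rt = R25 * exp(B * (1/T - 1/T25)).
T in Kelvin: 340.15 K, T25 = 298.15 K
1/T - 1/T25 = 1/340.15 - 1/298.15 = -0.00041414
B * (1/T - 1/T25) = 3208 * -0.00041414 = -1.3286
Rt = 100000 * exp(-1.3286) = 26486.1 ohm

26486.1 ohm


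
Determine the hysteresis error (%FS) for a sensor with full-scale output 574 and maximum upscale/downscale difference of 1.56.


Hysteresis = (max difference / full scale) * 100%.
H = (1.56 / 574) * 100
H = 0.272 %FS

0.272 %FS


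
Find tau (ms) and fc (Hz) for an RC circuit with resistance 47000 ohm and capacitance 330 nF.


Time constant: tau = R * C.
tau = 47000 * 3.30e-07 = 0.01551 s
tau = 15.51 ms
Cutoff frequency: fc = 1 / (2*pi*R*C).
fc = 1 / (2*pi*0.01551) = 10.26 Hz

tau = 15.51 ms, fc = 10.26 Hz


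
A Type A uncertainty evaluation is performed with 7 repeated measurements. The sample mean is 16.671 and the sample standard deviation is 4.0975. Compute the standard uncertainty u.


The standard uncertainty for Type A evaluation is u = s / sqrt(n).
u = 4.0975 / sqrt(7)
u = 4.0975 / 2.6458
u = 1.5487

1.5487


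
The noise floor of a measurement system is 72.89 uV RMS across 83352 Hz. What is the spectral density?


Noise spectral density = Vrms / sqrt(BW).
NSD = 72.89 / sqrt(83352)
NSD = 72.89 / 288.7075
NSD = 0.2525 uV/sqrt(Hz)

0.2525 uV/sqrt(Hz)


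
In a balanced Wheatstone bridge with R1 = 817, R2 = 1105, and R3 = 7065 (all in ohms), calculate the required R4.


At balance: R1*R4 = R2*R3, so R4 = R2*R3/R1.
R4 = 1105 * 7065 / 817
R4 = 7806825 / 817
R4 = 9555.48 ohm

9555.48 ohm


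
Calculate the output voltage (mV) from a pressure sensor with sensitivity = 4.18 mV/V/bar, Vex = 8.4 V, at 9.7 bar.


Output = sensitivity * Vex * P.
Vout = 4.18 * 8.4 * 9.7
Vout = 35.112 * 9.7
Vout = 340.59 mV

340.59 mV


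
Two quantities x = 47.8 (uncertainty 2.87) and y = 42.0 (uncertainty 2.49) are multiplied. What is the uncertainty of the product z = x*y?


For a product z = x*y, the relative uncertainty is:
uz/z = sqrt((ux/x)^2 + (uy/y)^2)
Relative uncertainties: ux/x = 2.87/47.8 = 0.060042
uy/y = 2.49/42.0 = 0.059286
z = 47.8 * 42.0 = 2007.6
uz = 2007.6 * sqrt(0.060042^2 + 0.059286^2) = 169.399

169.399


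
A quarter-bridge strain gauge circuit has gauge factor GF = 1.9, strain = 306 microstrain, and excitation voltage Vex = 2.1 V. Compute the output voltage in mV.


Quarter bridge output: Vout = (GF * epsilon * Vex) / 4.
Vout = (1.9 * 306e-6 * 2.1) / 4
Vout = 0.00122094 / 4 V
Vout = 0.00030524 V = 0.3052 mV

0.3052 mV


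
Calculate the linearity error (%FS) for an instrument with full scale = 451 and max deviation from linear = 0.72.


Linearity error = (max deviation / full scale) * 100%.
Linearity = (0.72 / 451) * 100
Linearity = 0.16 %FS

0.16 %FS


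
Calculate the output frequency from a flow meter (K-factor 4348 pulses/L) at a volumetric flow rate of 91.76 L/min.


Frequency = K * Q / 60 (converting L/min to L/s).
f = 4348 * 91.76 / 60
f = 398972.48 / 60
f = 6649.54 Hz

6649.54 Hz


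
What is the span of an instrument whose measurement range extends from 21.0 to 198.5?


Span = upper range - lower range.
Span = 198.5 - (21.0)
Span = 177.5

177.5


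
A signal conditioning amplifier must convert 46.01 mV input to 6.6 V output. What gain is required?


Gain = Vout / Vin (converting to same units).
G = 6.6 V / 46.01 mV
G = 6600.0 mV / 46.01 mV
G = 143.45

143.45


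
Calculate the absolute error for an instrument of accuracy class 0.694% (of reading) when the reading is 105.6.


Absolute error = (accuracy% / 100) * reading.
Error = (0.694 / 100) * 105.6
Error = 0.00694 * 105.6
Error = 0.7329

0.7329


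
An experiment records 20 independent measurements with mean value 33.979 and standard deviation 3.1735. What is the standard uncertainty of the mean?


The standard uncertainty for Type A evaluation is u = s / sqrt(n).
u = 3.1735 / sqrt(20)
u = 3.1735 / 4.4721
u = 0.7096

0.7096


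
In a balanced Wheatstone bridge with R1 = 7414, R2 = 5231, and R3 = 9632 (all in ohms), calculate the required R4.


At balance: R1*R4 = R2*R3, so R4 = R2*R3/R1.
R4 = 5231 * 9632 / 7414
R4 = 50384992 / 7414
R4 = 6795.93 ohm

6795.93 ohm


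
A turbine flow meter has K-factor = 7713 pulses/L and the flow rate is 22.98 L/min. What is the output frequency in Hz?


Frequency = K * Q / 60 (converting L/min to L/s).
f = 7713 * 22.98 / 60
f = 177244.74 / 60
f = 2954.08 Hz

2954.08 Hz


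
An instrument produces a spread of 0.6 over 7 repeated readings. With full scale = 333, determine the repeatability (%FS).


Repeatability = (spread / full scale) * 100%.
R = (0.6 / 333) * 100
R = 0.18 %FS

0.18 %FS


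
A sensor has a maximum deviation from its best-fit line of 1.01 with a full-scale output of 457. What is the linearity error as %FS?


Linearity error = (max deviation / full scale) * 100%.
Linearity = (1.01 / 457) * 100
Linearity = 0.221 %FS

0.221 %FS


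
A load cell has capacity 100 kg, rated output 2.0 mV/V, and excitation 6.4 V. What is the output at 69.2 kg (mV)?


Vout = rated_output * Vex * (load / capacity).
Vout = 2.0 * 6.4 * (69.2 / 100)
Vout = 2.0 * 6.4 * 0.692
Vout = 8.858 mV

8.858 mV


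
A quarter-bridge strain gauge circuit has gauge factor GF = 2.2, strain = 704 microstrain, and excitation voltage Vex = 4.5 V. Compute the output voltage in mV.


Quarter bridge output: Vout = (GF * epsilon * Vex) / 4.
Vout = (2.2 * 704e-6 * 4.5) / 4
Vout = 0.0069696 / 4 V
Vout = 0.0017424 V = 1.7424 mV

1.7424 mV
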